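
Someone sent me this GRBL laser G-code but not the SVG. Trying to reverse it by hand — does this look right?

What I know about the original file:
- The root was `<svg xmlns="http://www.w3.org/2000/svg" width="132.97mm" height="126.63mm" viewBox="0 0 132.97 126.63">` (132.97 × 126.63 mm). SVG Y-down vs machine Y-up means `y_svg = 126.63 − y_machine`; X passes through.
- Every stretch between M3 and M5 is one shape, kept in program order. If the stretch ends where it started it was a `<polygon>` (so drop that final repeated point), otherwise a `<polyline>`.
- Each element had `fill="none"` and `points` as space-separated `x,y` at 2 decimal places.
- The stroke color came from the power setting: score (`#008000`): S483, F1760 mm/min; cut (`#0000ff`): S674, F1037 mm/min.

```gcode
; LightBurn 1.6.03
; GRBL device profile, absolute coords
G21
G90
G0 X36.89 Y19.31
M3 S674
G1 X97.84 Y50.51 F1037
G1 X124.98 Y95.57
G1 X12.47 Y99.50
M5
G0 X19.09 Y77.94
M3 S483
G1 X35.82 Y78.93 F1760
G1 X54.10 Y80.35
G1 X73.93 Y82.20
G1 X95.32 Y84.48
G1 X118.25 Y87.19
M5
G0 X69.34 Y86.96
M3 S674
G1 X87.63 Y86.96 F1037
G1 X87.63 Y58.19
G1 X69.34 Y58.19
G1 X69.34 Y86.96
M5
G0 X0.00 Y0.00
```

Each laser-on run becomes one SVG element. Flip Y back into SVG space with y_svg = 126.63 − y_machine.

Run 1: the run's S674 means `#0000ff` (cut). The run is open, so emit a `<polyline>` with points (Y-flipped): 36.89,107.32 97.84,76.12 124.98,31.06 12.47,27.13.

Run 2: the run's S483 means `#008000` (score). The run is open, so emit a `<polyline>` with points (Y-flipped): 19.09,48.69 35.82,47.70 54.10,46.28 73.93,44.43 95.32,42.15 118.25,39.44.

Run 3: S674 ⇒ cut layer `#0000ff`. The run returns to its start, so emit a `<polygon>` with points (Y-flipped): 69.34,39.67 87.63,39.67 87.63,68.44 69.34,68.44.

<svg xmlns="http://www.w3.org/2000/svg" width="132.97mm" height="126.63mm" viewBox="0 0 132.97 126.63">
  <polyline points="36.89,107.32 97.84,76.12 124.98,31.06 12.47,27.13" fill="none" stroke="#0000ff"/>
  <polyline points="19.09,48.69 35.82,47.70 54.10,46.28 73.93,44.43 95.32,42.15 118.25,39.44" fill="none" stroke="#008000"/>
  <polygon points="69.34,39.67 87.63,39.67 87.63,68.44 69.34,68.44" fill="none" stroke="#0000ff"/>
</svg>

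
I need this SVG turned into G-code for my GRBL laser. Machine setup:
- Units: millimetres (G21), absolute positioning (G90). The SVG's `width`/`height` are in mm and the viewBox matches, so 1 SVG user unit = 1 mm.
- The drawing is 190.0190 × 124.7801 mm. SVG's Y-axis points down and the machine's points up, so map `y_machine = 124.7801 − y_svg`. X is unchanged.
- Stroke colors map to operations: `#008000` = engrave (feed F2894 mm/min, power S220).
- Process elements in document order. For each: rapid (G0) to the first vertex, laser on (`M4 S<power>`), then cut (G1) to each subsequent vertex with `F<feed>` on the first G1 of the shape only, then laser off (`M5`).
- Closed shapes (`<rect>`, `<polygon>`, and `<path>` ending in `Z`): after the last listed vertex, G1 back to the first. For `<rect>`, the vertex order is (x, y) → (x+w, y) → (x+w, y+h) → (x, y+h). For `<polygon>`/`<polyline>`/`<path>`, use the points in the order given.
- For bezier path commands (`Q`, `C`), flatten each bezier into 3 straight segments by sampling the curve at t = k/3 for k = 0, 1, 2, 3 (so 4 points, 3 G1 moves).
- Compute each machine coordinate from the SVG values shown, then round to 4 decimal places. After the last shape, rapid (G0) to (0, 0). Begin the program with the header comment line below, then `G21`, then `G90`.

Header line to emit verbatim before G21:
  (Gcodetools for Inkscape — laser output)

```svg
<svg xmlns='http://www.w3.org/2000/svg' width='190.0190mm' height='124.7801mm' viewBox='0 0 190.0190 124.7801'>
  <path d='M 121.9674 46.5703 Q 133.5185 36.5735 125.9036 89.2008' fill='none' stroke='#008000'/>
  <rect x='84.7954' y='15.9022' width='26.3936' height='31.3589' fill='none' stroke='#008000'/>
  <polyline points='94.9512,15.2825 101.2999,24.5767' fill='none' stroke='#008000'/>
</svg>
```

Since the viewBox matches the mm dimensions, user units are millimetres directly. The only transform is the Y-flip y_m = 124.7801 − y_svg.

Shape 1 is a quadratic bezier drawn with `<path>`. Its stroke #008000 means engrave at S220, F2894. After flipping Y the toolpath is (121.9674,78.2098) → (127.5386,77.9161) → (128.8506,63.7059) → (125.9036,35.5793).

Shape 2 is a rectangle drawn with `<rect>`. Its stroke #008000 means engrave at S220, F2894. After flipping Y the toolpath is (84.7954,108.8779) → (111.1890,108.8779) → (111.1890,77.5190) → (84.7954,77.5190) → (84.7954,108.8779), returning to the start.

Shape 3 is a line segment drawn with `<polyline>`. Its stroke #008000 means engrave at S220, F2894. After flipping Y the toolpath is (94.9512,109.4976) → (101.2999,100.2034).

(Gcodetools for Inkscape — laser output)
G21
G90
G0 X121.9674 Y78.2098
M4 S220
G1 X127.5386 Y77.9161 F2894
G1 X128.8506 Y63.7059
G1 X125.9036 Y35.5793
M5
G0 X84.7954 Y108.8779
M4 S220
G1 X111.1890 Y108.8779 F2894
G1 X111.1890 Y77.5190
G1 X84.7954 Y77.5190
G1 X84.7954 Y108.8779
M5
G0 X94.9512 Y109.4976
M4 S220
G1 X101.2999 Y100.2034 F2894
M5
G0 X0.0000 Y0.0000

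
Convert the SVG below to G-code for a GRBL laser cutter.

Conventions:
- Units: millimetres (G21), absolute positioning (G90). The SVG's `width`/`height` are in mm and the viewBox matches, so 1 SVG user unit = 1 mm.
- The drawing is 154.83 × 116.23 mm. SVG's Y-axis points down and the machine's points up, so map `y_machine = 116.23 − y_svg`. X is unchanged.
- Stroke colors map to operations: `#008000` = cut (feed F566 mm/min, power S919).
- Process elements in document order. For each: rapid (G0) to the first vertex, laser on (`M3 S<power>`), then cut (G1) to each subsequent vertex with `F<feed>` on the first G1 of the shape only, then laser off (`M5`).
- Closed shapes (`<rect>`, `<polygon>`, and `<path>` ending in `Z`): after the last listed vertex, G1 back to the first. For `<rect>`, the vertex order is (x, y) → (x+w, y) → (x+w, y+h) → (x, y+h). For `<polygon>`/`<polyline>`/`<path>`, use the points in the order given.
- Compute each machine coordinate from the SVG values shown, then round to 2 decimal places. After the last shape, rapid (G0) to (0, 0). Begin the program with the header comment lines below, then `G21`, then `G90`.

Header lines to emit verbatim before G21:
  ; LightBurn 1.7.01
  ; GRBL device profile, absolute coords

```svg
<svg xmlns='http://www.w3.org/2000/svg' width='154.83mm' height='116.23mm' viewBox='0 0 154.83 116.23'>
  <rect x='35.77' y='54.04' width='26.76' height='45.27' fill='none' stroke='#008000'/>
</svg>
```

Since the viewBox matches the mm dimensions, user units are millimetres directly. The only transform is the Y-flip y_m = 116.23 − y_svg.

Shape 1 is a rectangle drawn with `<rect>`. Its stroke #008000 means cut at S919, F566. After flipping Y the toolpath is (35.77,62.19) → (62.53,62.19) → (62.53,16.92) → (35.77,16.92) → (35.77,62.19), returning to the start.

; LightBurn 1.7.01
; GRBL device profile, absolute coords
G21
G90
G0 X35.77 Y62.19
M3 S919
G1 X62.53 Y62.19 F566
G1 X62.53 Y16.92
G1 X35.77 Y16.92
G1 X35.77 Y62.19
M5
G0 X0.00 Y0.00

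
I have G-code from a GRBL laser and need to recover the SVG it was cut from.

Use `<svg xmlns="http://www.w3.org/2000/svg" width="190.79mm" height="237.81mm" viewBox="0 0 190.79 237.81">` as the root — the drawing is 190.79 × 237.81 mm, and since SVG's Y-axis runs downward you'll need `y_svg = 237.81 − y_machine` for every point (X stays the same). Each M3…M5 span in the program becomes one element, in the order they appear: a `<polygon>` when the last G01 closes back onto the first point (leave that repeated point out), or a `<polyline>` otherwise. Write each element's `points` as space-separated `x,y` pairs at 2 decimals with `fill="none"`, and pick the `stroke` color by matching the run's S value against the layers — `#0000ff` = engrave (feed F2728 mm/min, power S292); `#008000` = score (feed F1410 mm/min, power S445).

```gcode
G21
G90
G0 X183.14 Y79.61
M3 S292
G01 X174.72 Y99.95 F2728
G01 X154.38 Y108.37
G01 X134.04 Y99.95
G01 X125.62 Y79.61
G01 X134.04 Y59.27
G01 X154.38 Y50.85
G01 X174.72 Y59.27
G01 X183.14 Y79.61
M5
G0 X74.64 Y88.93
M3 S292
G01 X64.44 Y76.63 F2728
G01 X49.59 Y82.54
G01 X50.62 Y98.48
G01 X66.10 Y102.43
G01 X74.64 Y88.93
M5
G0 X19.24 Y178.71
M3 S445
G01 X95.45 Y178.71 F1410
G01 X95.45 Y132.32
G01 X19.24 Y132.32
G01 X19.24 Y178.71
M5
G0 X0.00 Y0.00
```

Each laser-on run becomes one SVG element. Flip Y back into SVG space with y_svg = 237.81 − y_machine.

Run 1: the run's S292 means `#0000ff` (engrave). The run returns to its start, so emit a `<polygon>` with points (Y-flipped): 183.14,158.20 174.72,137.86 154.38,129.44 134.04,137.86 125.62,158.20 134.04,178.54 154.38,186.96 174.72,178.54.

Run 2: the run's S292 means `#0000ff` (engrave). The run returns to its start, so emit a `<polygon>` with points (Y-flipped): 74.64,148.88 64.44,161.18 49.59,155.27 50.62,139.33 66.10,135.38.

Run 3: power S445 maps to stroke `#008000` (score). The run returns to its start, so emit a `<polygon>` with points (Y-flipped): 19.24,59.10 95.45,59.10 95.45,105.49 19.24,105.49.

<svg xmlns="http://www.w3.org/2000/svg" width="190.79mm" height="237.81mm" viewBox="0 0 190.79 237.81">
  <polygon points="183.14,158.20 174.72,137.86 154.38,129.44 134.04,137.86 125.62,158.20 134.04,178.54 154.38,186.96 174.72,178.54" fill="none" stroke="#0000ff"/>
  <polygon points="74.64,148.88 64.44,161.18 49.59,155.27 50.62,139.33 66.10,135.38" fill="none" stroke="#0000ff"/>
  <polygon points="19.24,59.10 95.45,59.10 95.45,105.49 19.24,105.49" fill="none" stroke="#008000"/>
</svg>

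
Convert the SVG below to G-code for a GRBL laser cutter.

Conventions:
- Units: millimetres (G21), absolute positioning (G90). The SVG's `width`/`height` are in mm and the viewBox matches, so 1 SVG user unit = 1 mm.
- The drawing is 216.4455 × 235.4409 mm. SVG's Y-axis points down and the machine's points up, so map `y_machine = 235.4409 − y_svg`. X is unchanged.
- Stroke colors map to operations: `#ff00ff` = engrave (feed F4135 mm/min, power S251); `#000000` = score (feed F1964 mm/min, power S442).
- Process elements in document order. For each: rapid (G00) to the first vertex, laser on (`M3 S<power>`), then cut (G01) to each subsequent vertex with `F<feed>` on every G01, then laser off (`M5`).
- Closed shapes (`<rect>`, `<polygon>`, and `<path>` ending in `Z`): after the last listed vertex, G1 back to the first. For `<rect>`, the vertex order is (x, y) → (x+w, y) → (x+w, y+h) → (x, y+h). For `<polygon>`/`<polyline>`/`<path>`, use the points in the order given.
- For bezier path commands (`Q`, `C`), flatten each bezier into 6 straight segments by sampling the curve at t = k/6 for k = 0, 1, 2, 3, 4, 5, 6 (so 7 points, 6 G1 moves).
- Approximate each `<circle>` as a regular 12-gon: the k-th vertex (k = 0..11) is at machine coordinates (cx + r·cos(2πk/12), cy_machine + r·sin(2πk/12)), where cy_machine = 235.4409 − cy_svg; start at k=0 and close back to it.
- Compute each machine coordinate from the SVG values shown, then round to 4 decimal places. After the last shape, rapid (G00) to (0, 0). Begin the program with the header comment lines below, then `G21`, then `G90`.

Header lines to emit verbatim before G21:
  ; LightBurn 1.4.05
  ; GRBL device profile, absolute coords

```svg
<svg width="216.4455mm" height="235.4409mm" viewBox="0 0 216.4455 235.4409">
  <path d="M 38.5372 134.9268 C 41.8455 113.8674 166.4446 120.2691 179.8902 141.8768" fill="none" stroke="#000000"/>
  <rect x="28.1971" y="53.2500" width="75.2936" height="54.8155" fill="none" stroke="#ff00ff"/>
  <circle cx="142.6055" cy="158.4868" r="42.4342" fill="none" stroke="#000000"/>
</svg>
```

1 u = 1 mm; y_m = 235.4409 − y.

[1] `<path>` cubic bezier, #000000→score S442 F1964: (38.5372,100.5141) → (49.2228,108.8121) → (73.6667,112.8737) → (105.4122,113.0393) → (138.0025,109.6492) → (164.9807,103.0440) → (179.8902,93.5641)

[2] `<rect>` rectangle, #ff00ff→engrave S251 F4135: (28.1971,182.1909) → (103.4907,182.1909) → (103.4907,127.3754) → (28.1971,127.3754) → (28.1971,182.1909) (closed)

[3] `<circle>` circle, #000000→score S442 F1964: (185.0397,76.9541) → (179.3546,98.1712) → (163.8226,113.7032) → (142.6055,119.3883) → (121.3884,113.7032) → (105.8564,98.1712) → (100.1713,76.9541) → (105.8564,55.7370) → (121.3884,40.2050) → (142.6055,34.5199) → (163.8226,40.2050) → (179.3546,55.7370) → (185.0397,76.9541) (closed)

; LightBurn 1.4.05
; GRBL device profile, absolute coords
G21
G90
G00 X38.5372 Y100.5141
M3 S442
G01 X49.2228 Y108.8121 F1964
G01 X73.6667 Y112.8737 F1964
G01 X105.4122 Y113.0393 F1964
G01 X138.0025 Y109.6492 F1964
G01 X164.9807 Y103.0440 F1964
G01 X179.8902 Y93.5641 F1964
M5
G00 X28.1971 Y182.1909
M3 S251
G01 X103.4907 Y182.1909 F4135
G01 X103.4907 Y127.3754 F4135
G01 X28.1971 Y127.3754 F4135
G01 X28.1971 Y182.1909 F4135
M5
G00 X185.0397 Y76.9541
M3 S442
G01 X179.3546 Y98.1712 F1964
G01 X163.8226 Y113.7032 F1964
G01 X142.6055 Y119.3883 F1964
G01 X121.3884 Y113.7032 F1964
G01 X105.8564 Y98.1712 F1964
G01 X100.1713 Y76.9541 F1964
G01 X105.8564 Y55.7370 F1964
G01 X121.3884 Y40.2050 F1964
G01 X142.6055 Y34.5199 F1964
G01 X163.8226 Y40.2050 F1964
G01 X179.3546 Y55.7370 F1964
G01 X185.0397 Y76.9541 F1964
M5
G00 X0.0000 Y0.0000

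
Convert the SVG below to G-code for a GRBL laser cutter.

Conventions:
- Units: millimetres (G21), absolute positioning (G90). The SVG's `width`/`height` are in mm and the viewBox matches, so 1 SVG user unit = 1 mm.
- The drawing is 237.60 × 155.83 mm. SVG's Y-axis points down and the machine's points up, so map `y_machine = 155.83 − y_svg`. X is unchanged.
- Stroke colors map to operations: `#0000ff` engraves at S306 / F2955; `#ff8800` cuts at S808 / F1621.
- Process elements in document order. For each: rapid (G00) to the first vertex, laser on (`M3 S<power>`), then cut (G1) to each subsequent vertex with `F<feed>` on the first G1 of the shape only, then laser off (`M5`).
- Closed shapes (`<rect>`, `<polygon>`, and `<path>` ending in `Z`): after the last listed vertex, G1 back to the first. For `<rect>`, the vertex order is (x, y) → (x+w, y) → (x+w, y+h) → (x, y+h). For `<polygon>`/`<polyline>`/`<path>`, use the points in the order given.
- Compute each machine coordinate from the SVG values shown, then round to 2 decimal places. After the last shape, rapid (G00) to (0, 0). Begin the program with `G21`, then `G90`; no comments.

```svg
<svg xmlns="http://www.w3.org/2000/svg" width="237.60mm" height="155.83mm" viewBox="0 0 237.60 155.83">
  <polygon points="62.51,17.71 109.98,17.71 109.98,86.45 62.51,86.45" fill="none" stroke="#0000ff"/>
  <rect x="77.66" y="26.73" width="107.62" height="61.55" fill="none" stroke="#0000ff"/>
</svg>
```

Since the viewBox matches the mm dimensions, user units are millimetres directly. The only transform is the Y-flip y_m = 155.83 − y_svg.

Shape 1 is a rectangle drawn with `<polygon>`. Its stroke #0000ff means engrave at S306, F2955. After flipping Y the toolpath is (62.51,138.12) → (109.98,138.12) → (109.98,69.38) → (62.51,69.38) → (62.51,138.12), returning to the start.

Shape 2 is a rectangle drawn with `<rect>`. Its stroke #0000ff means engrave at S306, F2955. After flipping Y the toolpath is (77.66,129.10) → (185.28,129.10) → (185.28,67.55) → (77.66,67.55) → (77.66,129.10), returning to the start.

G21
G90
G00 X62.51 Y138.12
M3 S306
G1 X109.98 Y138.12 F2955
G1 X109.98 Y69.38
G1 X62.51 Y69.38
G1 X62.51 Y138.12
M5
G00 X77.66 Y129.10
M3 S306
G1 X185.28 Y129.10 F2955
G1 X185.28 Y67.55
G1 X77.66 Y67.55
G1 X77.66 Y129.10
M5
G00 X0.00 Y0.00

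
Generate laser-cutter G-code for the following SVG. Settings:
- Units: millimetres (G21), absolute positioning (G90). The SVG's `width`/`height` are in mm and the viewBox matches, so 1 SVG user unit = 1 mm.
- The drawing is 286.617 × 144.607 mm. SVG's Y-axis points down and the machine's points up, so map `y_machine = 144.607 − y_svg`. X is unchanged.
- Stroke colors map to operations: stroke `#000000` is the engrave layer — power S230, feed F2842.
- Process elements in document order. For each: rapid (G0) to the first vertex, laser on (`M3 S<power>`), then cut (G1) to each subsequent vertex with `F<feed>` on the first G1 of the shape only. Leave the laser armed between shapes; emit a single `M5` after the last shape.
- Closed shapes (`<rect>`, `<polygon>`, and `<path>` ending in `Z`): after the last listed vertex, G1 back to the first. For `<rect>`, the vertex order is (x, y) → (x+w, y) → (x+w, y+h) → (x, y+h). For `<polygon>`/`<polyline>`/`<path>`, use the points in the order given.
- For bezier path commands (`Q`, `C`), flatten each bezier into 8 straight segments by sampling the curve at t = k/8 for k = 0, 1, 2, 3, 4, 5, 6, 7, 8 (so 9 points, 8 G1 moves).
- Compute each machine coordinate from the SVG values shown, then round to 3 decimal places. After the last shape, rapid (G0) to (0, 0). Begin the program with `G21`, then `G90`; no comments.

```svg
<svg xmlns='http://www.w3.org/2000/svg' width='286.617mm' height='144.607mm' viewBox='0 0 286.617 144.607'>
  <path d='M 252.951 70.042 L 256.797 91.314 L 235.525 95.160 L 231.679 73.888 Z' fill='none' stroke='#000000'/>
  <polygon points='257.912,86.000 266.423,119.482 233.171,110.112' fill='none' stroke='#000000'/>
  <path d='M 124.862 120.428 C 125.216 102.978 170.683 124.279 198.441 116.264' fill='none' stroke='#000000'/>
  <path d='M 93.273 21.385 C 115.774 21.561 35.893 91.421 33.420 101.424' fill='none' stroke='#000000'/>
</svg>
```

G21
G90
G0 X252.951 Y74.565
M3 S230
G1 X256.797 Y53.293 F2842
G1 X235.525 Y49.447
G1 X231.679 Y70.719
G1 X252.951 Y74.565
G0 X257.912 Y58.607
M3 S230
G1 X266.423 Y25.125 F2842
G1 X233.171 Y34.495
G1 X257.912 Y58.607
G0 X124.862 Y24.179
M3 S230
G1 X126.987 Y29.039 F2842
G1 X132.605 Y31.064
G1 X140.979 Y31.052
G1 X151.375 Y29.799
G1 X163.055 Y28.104
G1 X175.284 Y26.765
G1 X187.324 Y26.579
G1 X198.441 Y28.343
G0 X93.273 Y123.222
M3 S230
G1 X97.263 Y120.143 F2842
G1 X93.761 Y112.048
G1 X84.875 Y100.457
G1 X72.712 Y86.888
G1 X59.378 Y72.857
G1 X46.980 Y59.884
G1 X37.625 Y49.487
G1 X33.420 Y43.183
M5
G0 X0.000 Y0.000

Since the viewBox matches the mm dimensions, user units are millimetres directly. The only transform is the Y-flip y_m = 144.607 − y_svg.

Shape 1 is a regular polygon drawn with `<path>`. Its stroke #000000 means engrave at S230, F2842. After flipping Y the toolpath is (252.951,74.565) → (256.797,53.293) → (235.525,49.447) → (231.679,70.719) → (252.951,74.565), returning to the start.

Shape 2 is a regular polygon drawn with `<polygon>`. Its stroke #000000 means engrave at S230, F2842. After flipping Y the toolpath is (257.912,58.607) → (266.423,25.125) → (233.171,34.495) → (257.912,58.607), returning to the start.

Shape 3 is a cubic bezier drawn with `<path>`. Its stroke #000000 means engrave at S230, F2842. After flipping Y the toolpath is (124.862,24.179) → (126.987,29.039) → (132.605,31.064) → (140.979,31.052) → (151.375,29.799) → (163.055,28.104) → (175.284,26.765) → (187.324,26.579) → (198.441,28.343).

Shape 4 is a cubic bezier drawn with `<path>`. Its stroke #000000 means engrave at S230, F2842. After flipping Y the toolpath is (93.273,123.222) → (97.263,120.143) → (93.761,112.048) → (84.875,100.457) → (72.712,86.888) → (59.378,72.857) → (46.980,59.884) → (37.625,49.487) → (33.420,43.183).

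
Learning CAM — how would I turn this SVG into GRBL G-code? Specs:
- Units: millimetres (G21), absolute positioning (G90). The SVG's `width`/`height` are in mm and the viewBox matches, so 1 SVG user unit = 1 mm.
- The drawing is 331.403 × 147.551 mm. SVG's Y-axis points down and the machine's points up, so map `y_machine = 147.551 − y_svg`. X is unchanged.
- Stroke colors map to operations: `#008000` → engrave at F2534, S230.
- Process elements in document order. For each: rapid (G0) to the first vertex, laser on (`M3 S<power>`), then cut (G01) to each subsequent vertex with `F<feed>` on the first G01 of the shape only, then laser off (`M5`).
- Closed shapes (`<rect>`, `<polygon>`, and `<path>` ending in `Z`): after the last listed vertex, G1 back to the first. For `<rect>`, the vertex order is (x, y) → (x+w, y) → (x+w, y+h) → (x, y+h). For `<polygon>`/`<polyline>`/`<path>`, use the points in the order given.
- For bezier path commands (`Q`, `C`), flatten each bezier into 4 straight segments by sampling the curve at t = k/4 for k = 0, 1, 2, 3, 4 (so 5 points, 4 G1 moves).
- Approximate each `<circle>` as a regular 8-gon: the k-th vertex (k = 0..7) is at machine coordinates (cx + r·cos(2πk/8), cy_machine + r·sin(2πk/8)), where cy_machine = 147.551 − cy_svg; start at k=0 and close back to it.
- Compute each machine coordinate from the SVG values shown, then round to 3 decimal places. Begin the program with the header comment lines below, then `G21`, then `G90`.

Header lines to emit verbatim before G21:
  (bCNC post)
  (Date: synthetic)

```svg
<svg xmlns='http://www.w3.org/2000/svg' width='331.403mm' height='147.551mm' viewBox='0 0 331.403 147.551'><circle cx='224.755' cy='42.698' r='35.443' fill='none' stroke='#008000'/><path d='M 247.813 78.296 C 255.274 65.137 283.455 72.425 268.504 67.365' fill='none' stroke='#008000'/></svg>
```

viewBox `0 0 331.403 147.551` with mm width/height → 1 unit = 1 mm. Flip: y_m = 147.551 − y_svg.

**Shape 1** — `<circle>` circle, stroke `#008000` → engrave (S230, F2534). Machine vertices: (260.198,104.853) → (249.817,129.915) → (224.755,140.296) → (199.693,129.915) → (189.312,104.853) → (199.693,79.791) → (224.755,69.410) → (249.817,79.791) → (260.198,104.853). Closed: final G1 returns to the first vertex.

**Shape 2** — `<path>` cubic bezier, stroke `#008000` → engrave (S230, F2534). Control points (SVG): P0=(247.813,78.296), P1=(255.274,65.137), P2=(283.455,72.425), P3=(268.504,67.365); sampled at t=k/4. Machine vertices: (247.813,69.255) → (256.296,75.803) → (266.563,77.758) → (272.628,78.194) → (268.504,80.186). Open path.

(bCNC post)
(Date: synthetic)
G21
G90
G0 X260.198 Y104.853
M3 S230
G01 X249.817 Y129.915 F2534
G01 X224.755 Y140.296
G01 X199.693 Y129.915
G01 X189.312 Y104.853
G01 X199.693 Y79.791
G01 X224.755 Y69.410
G01 X249.817 Y79.791
G01 X260.198 Y104.853
M5
G0 X247.813 Y69.255
M3 S230
G01 X256.296 Y75.803 F2534
G01 X266.563 Y77.758
G01 X272.628 Y78.194
G01 X268.504 Y80.186
M5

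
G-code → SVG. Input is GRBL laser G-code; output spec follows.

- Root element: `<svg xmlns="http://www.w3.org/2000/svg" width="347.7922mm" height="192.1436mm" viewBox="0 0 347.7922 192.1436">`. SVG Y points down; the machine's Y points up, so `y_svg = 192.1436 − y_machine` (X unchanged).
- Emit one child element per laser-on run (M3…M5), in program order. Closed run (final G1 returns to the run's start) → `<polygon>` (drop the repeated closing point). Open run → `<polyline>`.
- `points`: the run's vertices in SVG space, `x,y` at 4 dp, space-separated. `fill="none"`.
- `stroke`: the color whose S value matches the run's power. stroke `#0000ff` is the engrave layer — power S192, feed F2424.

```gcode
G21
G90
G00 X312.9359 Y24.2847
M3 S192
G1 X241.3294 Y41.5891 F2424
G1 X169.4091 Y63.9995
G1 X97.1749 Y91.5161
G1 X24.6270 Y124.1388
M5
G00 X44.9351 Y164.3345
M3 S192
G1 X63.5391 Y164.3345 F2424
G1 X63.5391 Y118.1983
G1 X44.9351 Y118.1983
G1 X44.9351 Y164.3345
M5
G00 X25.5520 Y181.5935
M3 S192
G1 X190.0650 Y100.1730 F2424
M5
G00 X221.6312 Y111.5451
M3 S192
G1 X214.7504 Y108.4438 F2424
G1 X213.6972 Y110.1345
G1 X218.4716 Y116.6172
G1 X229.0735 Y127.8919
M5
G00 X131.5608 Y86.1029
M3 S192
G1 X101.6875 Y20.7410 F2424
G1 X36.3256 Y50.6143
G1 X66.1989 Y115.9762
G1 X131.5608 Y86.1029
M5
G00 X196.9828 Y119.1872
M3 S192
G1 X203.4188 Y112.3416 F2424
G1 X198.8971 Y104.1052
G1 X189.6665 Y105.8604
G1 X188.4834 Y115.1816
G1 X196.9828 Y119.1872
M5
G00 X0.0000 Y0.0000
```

<svg xmlns="http://www.w3.org/2000/svg" width="347.7922mm" height="192.1436mm" viewBox="0 0 347.7922 192.1436">
  <polyline points="312.9359,167.8589 241.3294,150.5545 169.4091,128.1441 97.1749,100.6275 24.6270,68.0048" fill="none" stroke="#0000ff"/>
  <polygon points="44.9351,27.8091 63.5391,27.8091 63.5391,73.9453 44.9351,73.9453" fill="none" stroke="#0000ff"/>
  <polyline points="25.5520,10.5501 190.0650,91.9706" fill="none" stroke="#0000ff"/>
  <polyline points="221.6312,80.5985 214.7504,83.6998 213.6972,82.0091 218.4716,75.5264 229.0735,64.2517" fill="none" stroke="#0000ff"/>
  <polygon points="131.5608,106.0407 101.6875,171.4026 36.3256,141.5293 66.1989,76.1674" fill="none" stroke="#0000ff"/>
  <polygon points="196.9828,72.9564 203.4188,79.8020 198.8971,88.0384 189.6665,86.2832 188.4834,76.9620" fill="none" stroke="#0000ff"/>
</svg>

y_svg = 192.1436 − y_m. Every run uses S192, so all elements get stroke `#0000ff` (engrave).

[1] open run; points: 312.9359,167.8589 241.3294,150.5545 169.4091,128.1441 97.1749,100.6275 24.6270,68.0048

[2] closed run; points: 44.9351,27.8091 63.5391,27.8091 63.5391,73.9453 44.9351,73.9453

[3] open run; points: 25.5520,10.5501 190.0650,91.9706

[4] open run; points: 221.6312,80.5985 214.7504,83.6998 213.6972,82.0091 218.4716,75.5264 229.0735,64.2517

[5] closed run; points: 131.5608,106.0407 101.6875,171.4026 36.3256,141.5293 66.1989,76.1674

[6] closed run; points: 196.9828,72.9564 203.4188,79.8020 198.8971,88.0384 189.6665,86.2832 188.4834,76.9620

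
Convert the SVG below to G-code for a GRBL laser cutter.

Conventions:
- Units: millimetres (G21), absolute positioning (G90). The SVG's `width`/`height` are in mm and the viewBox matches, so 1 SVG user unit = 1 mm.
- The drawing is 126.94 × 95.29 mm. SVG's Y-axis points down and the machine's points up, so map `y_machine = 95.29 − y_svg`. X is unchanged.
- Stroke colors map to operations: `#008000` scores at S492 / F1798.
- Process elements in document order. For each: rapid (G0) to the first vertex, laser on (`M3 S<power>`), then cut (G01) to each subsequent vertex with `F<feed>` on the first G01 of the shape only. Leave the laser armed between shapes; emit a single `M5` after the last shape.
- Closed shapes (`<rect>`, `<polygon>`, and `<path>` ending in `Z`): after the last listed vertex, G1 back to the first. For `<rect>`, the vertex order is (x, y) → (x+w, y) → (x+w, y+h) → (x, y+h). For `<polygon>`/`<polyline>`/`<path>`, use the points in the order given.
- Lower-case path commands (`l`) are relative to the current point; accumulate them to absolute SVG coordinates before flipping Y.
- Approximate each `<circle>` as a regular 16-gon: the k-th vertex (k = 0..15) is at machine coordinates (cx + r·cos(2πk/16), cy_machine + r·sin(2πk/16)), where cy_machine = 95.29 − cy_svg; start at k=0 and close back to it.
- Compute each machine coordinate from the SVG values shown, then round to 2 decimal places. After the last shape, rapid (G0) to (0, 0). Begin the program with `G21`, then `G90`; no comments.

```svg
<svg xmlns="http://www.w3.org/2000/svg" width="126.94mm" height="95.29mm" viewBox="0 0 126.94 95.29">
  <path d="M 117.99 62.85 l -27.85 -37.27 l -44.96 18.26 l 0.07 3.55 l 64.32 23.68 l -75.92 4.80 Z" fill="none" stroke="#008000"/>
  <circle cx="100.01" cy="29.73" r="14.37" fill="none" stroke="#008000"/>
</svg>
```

G21
G90
G0 X117.99 Y32.44
M3 S492
G01 X90.14 Y69.71 F1798
G01 X45.18 Y51.45
G01 X45.25 Y47.90
G01 X109.57 Y24.22
G01 X33.65 Y19.42
G01 X117.99 Y32.44
G0 X114.38 Y65.56
M3 S492
G01 X113.29 Y71.06 F1798
G01 X110.17 Y75.72
G01 X105.51 Y78.84
G01 X100.01 Y79.93
G01 X94.51 Y78.84
G01 X89.85 Y75.72
G01 X86.73 Y71.06
G01 X85.64 Y65.56
G01 X86.73 Y60.06
G01 X89.85 Y55.40
G01 X94.51 Y52.28
G01 X100.01 Y51.19
G01 X105.51 Y52.28
G01 X110.17 Y55.40
G01 X113.29 Y60.06
G01 X114.38 Y65.56
M5
G0 X0.00 Y0.00

Since the viewBox matches the mm dimensions, user units are millimetres directly. The only transform is the Y-flip y_m = 95.29 − y_svg.

Shape 1 is a closed polygon drawn with `<path>`. Its stroke #008000 means score at S492, F1798. After flipping Y the toolpath is (117.99,32.44) → (90.14,69.71) → (45.18,51.45) → (45.25,47.90) → (109.57,24.22) → (33.65,19.42) → (117.99,32.44), returning to the start.

Shape 2 is a circle drawn with `<circle>`. Its stroke #008000 means score at S492, F1798. After flipping Y the toolpath is (114.38,65.56) → (113.29,71.06) → (110.17,75.72) → (105.51,78.84) → (100.01,79.93) → (94.51,78.84) → (89.85,75.72) → (86.73,71.06) → (85.64,65.56) → (86.73,60.06) → (89.85,55.40) → (94.51,52.28) → (100.01,51.19) → (105.51,52.28) → (110.17,55.40) → (113.29,60.06) → (114.38,65.56), returning to the start.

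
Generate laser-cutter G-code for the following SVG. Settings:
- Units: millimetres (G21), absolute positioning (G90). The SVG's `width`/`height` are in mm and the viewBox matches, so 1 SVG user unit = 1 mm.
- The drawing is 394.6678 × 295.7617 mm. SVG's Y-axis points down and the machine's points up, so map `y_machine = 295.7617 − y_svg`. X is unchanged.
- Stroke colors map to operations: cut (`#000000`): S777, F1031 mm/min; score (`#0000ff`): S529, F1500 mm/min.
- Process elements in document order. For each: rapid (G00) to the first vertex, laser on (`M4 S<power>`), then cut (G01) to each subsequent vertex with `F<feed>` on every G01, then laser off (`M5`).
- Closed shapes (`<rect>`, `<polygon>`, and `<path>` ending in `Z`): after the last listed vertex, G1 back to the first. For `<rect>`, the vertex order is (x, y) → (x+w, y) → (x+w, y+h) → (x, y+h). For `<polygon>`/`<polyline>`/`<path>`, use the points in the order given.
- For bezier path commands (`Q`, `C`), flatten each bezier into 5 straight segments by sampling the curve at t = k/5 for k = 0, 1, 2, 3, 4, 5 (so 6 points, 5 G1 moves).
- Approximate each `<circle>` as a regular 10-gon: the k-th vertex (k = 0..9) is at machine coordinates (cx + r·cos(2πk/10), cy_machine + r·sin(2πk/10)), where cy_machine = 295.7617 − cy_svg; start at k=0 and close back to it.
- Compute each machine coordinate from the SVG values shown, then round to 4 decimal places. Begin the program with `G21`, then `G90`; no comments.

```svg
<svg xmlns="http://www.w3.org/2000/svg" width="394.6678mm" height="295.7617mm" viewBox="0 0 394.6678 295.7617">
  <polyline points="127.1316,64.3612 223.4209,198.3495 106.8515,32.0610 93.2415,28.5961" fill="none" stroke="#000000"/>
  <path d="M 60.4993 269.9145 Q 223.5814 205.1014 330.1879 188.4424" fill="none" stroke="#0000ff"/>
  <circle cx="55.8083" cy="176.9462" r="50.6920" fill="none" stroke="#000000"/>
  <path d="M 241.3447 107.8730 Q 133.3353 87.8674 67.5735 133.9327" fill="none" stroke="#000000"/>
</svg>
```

Since the viewBox matches the mm dimensions, user units are millimetres directly. The only transform is the Y-flip y_m = 295.7617 − y_svg.

Shape 1 is a open polyline drawn with `<polyline>`. Its stroke #000000 means cut at S777, F1031. After flipping Y the toolpath is (127.1316,231.4005) → (223.4209,97.4122) → (106.8515,263.7007) → (93.2415,267.1656).

Shape 2 is a quadratic bezier drawn with `<path>`. Its stroke #0000ff means score at S529, F1500. After flipping Y the toolpath is (60.4993,25.8472) → (123.4731,49.8463) → (181.9289,69.9930) → (235.8666,86.2874) → (285.2863,98.7295) → (330.1879,107.3193).

Shape 3 is a circle drawn with `<circle>`. Its stroke #000000 means cut at S777, F1031. After flipping Y the toolpath is (106.5003,118.8155) → (96.8190,148.6115) → (71.4730,167.0265) → (40.1436,167.0265) → (14.7976,148.6115) → (5.1163,118.8155) → (14.7976,89.0195) → (40.1436,70.6045) → (71.4730,70.6045) → (96.8190,89.0195) → (106.5003,118.8155), returning to the start.

Shape 4 is a quadratic bezier drawn with `<path>`. Its stroke #000000 means cut at S777, F1031. After flipping Y the toolpath is (241.3447,187.8887) → (199.8308,193.2481) → (161.6968,193.3218) → (126.9426,188.1099) → (95.5681,177.6123) → (67.5735,161.8290).

G21
G90
G00 X127.1316 Y231.4005
M4 S777
G01 X223.4209 Y97.4122 F1031
G01 X106.8515 Y263.7007 F1031
G01 X93.2415 Y267.1656 F1031
M5
G00 X60.4993 Y25.8472
M4 S529
G01 X123.4731 Y49.8463 F1500
G01 X181.9289 Y69.9930 F1500
G01 X235.8666 Y86.2874 F1500
G01 X285.2863 Y98.7295 F1500
G01 X330.1879 Y107.3193 F1500
M5
G00 X106.5003 Y118.8155
M4 S777
G01 X96.8190 Y148.6115 F1031
G01 X71.4730 Y167.0265 F1031
G01 X40.1436 Y167.0265 F1031
G01 X14.7976 Y148.6115 F1031
G01 X5.1163 Y118.8155 F1031
G01 X14.7976 Y89.0195 F1031
G01 X40.1436 Y70.6045 F1031
G01 X71.4730 Y70.6045 F1031
G01 X96.8190 Y89.0195 F1031
G01 X106.5003 Y118.8155 F1031
M5
G00 X241.3447 Y187.8887
M4 S777
G01 X199.8308 Y193.2481 F1031
G01 X161.6968 Y193.3218 F1031
G01 X126.9426 Y188.1099 F1031
G01 X95.5681 Y177.6123 F1031
G01 X67.5735 Y161.8290 F1031
M5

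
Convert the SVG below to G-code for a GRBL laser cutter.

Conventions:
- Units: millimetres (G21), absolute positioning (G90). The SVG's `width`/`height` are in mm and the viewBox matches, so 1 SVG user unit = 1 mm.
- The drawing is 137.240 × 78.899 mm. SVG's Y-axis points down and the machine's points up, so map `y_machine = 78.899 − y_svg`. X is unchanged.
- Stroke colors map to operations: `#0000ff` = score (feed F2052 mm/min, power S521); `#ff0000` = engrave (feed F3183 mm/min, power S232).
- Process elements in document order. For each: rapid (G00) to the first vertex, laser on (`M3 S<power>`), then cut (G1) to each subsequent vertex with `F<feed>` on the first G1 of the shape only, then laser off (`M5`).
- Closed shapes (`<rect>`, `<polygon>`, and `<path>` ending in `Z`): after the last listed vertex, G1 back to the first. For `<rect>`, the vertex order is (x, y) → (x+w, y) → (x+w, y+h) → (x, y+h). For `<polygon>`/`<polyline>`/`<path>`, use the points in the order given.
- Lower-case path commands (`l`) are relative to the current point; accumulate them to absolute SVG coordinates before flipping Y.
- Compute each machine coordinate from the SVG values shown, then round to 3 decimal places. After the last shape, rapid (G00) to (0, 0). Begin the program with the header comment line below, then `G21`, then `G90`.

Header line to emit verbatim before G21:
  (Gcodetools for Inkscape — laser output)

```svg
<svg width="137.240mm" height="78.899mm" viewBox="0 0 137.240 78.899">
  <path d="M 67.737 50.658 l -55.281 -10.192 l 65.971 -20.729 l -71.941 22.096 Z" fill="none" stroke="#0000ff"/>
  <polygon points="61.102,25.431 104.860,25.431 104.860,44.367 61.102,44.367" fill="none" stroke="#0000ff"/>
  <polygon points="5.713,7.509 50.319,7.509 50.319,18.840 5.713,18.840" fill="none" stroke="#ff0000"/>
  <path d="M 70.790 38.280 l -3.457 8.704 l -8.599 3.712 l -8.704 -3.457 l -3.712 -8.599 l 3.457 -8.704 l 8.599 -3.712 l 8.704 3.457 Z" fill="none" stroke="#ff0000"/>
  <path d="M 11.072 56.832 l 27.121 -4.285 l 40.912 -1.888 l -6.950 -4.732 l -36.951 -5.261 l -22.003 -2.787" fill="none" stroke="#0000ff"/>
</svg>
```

(Gcodetools for Inkscape — laser output)
G21
G90
G00 X67.737 Y28.241
M3 S521
G1 X12.456 Y38.433 F2052
G1 X78.427 Y59.162
G1 X6.486 Y37.066
G1 X67.737 Y28.241
M5
G00 X61.102 Y53.468
M3 S521
G1 X104.860 Y53.468 F2052
G1 X104.860 Y34.532
G1 X61.102 Y34.532
G1 X61.102 Y53.468
M5
G00 X5.713 Y71.390
M3 S232
G1 X50.319 Y71.390 F3183
G1 X50.319 Y60.059
G1 X5.713 Y60.059
G1 X5.713 Y71.390
M5
G00 X70.790 Y40.619
M3 S232
G1 X67.333 Y31.915 F3183
G1 X58.734 Y28.203
G1 X50.030 Y31.660
G1 X46.318 Y40.259
G1 X49.775 Y48.963
G1 X58.374 Y52.675
G1 X67.078 Y49.218
G1 X70.790 Y40.619
M5
G00 X11.072 Y22.067
M3 S521
G1 X38.193 Y26.352 F2052
G1 X79.105 Y28.240
G1 X72.155 Y32.972
G1 X35.204 Y38.233
G1 X13.201 Y41.020
M5
G00 X0.000 Y0.000

Since the viewBox matches the mm dimensions, user units are millimetres directly. The only transform is the Y-flip y_m = 78.899 − y_svg.

Shape 1 is a closed polygon drawn with `<path>`. Its stroke #0000ff means score at S521, F2052. After flipping Y the toolpath is (67.737,28.241) → (12.456,38.433) → (78.427,59.162) → (6.486,37.066) → (67.737,28.241), returning to the start.

Shape 2 is a rectangle drawn with `<polygon>`. Its stroke #0000ff means score at S521, F2052. After flipping Y the toolpath is (61.102,53.468) → (104.860,53.468) → (104.860,34.532) → (61.102,34.532) → (61.102,53.468), returning to the start.

Shape 3 is a rectangle drawn with `<polygon>`. Its stroke #ff0000 means engrave at S232, F3183. After flipping Y the toolpath is (5.713,71.390) → (50.319,71.390) → (50.319,60.059) → (5.713,60.059) → (5.713,71.390), returning to the start.

Shape 4 is a regular polygon drawn with `<path>`. Its stroke #ff0000 means engrave at S232, F3183. After flipping Y the toolpath is (70.790,40.619) → (67.333,31.915) → (58.734,28.203) → (50.030,31.660) → (46.318,40.259) → (49.775,48.963) → (58.374,52.675) → (67.078,49.218) → (70.790,40.619), returning to the start.

Shape 5 is a open polyline drawn with `<path>`. Its stroke #0000ff means score at S521, F2052. After flipping Y the toolpath is (11.072,22.067) → (38.193,26.352) → (79.105,28.240) → (72.155,32.972) → (35.204,38.233) → (13.201,41.020).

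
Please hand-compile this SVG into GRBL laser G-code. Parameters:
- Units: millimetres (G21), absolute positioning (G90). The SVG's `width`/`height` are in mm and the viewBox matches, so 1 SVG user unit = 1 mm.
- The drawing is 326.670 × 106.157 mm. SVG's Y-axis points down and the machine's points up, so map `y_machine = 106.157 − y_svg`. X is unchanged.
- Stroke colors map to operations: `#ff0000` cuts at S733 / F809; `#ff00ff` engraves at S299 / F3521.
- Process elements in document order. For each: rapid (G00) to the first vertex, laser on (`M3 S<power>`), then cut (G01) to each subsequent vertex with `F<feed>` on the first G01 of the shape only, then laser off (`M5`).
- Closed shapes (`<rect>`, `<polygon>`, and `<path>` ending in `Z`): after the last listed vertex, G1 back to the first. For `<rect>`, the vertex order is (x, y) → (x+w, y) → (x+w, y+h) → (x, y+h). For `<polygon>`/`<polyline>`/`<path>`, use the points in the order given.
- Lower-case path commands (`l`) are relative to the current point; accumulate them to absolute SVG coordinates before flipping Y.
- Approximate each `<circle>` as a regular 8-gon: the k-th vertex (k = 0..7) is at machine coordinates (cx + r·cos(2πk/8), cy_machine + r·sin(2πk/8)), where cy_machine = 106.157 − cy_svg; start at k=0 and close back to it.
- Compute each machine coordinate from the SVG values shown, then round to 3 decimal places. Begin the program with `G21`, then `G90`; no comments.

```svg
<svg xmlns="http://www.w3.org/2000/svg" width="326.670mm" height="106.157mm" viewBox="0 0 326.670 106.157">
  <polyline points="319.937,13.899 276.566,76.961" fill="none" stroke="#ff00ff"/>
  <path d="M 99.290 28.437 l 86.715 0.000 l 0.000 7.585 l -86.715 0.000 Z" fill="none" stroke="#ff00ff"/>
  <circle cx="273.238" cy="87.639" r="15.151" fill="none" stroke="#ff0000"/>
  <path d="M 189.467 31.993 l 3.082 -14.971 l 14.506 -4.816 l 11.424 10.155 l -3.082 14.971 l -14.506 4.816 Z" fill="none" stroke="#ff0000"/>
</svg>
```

viewBox `0 0 326.670 106.157` with mm width/height → 1 unit = 1 mm. Flip: y_m = 106.157 − y_svg.

**Shape 1** — `<polyline>` line segment, stroke `#ff00ff` → engrave (S299, F3521). Machine vertices: (319.937,92.258) → (276.566,29.196). Open path.

**Shape 2** — `<path>` rectangle, stroke `#ff00ff` → engrave (S299, F3521). Machine vertices: (99.290,77.720) → (186.005,77.720) → (186.005,70.135) → (99.290,70.135) → (99.290,77.720). Closed: final G1 returns to the first vertex.

**Shape 3** — `<circle>` circle, stroke `#ff0000` → cut (S733, F809). Machine vertices: (288.389,18.518) → (283.951,29.231) → (273.238,33.669) → (262.525,29.231) → (258.087,18.518) → (262.525,7.805) → (273.238,3.367) → (283.951,7.805) → (288.389,18.518). Closed: final G1 returns to the first vertex.

**Shape 4** — `<path>` regular polygon, stroke `#ff0000` → cut (S733, F809). Machine vertices: (189.467,74.164) → (192.549,89.135) → (207.055,93.951) → (218.479,83.796) → (215.397,68.825) → (200.891,64.009) → (189.467,74.164). Closed: final G1 returns to the first vertex.

G21
G90
G00 X319.937 Y92.258
M3 S299
G01 X276.566 Y29.196 F3521
M5
G00 X99.290 Y77.720
M3 S299
G01 X186.005 Y77.720 F3521
G01 X186.005 Y70.135
G01 X99.290 Y70.135
G01 X99.290 Y77.720
M5
G00 X288.389 Y18.518
M3 S733
G01 X283.951 Y29.231 F809
G01 X273.238 Y33.669
G01 X262.525 Y29.231
G01 X258.087 Y18.518
G01 X262.525 Y7.805
G01 X273.238 Y3.367
G01 X283.951 Y7.805
G01 X288.389 Y18.518
M5
G00 X189.467 Y74.164
M3 S733
G01 X192.549 Y89.135 F809
G01 X207.055 Y93.951
G01 X218.479 Y83.796
G01 X215.397 Y68.825
G01 X200.891 Y64.009
G01 X189.467 Y74.164
M5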